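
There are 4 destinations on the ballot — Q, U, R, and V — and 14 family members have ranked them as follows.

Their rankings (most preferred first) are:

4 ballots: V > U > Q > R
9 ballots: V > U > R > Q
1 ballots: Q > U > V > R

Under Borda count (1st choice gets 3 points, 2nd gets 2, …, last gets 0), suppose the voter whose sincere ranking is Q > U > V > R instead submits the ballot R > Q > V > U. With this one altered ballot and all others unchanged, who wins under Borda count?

V

Borda totals with the altered ballot: Q 6, U 26, R 12, V 40.
The winner is unchanged: still V.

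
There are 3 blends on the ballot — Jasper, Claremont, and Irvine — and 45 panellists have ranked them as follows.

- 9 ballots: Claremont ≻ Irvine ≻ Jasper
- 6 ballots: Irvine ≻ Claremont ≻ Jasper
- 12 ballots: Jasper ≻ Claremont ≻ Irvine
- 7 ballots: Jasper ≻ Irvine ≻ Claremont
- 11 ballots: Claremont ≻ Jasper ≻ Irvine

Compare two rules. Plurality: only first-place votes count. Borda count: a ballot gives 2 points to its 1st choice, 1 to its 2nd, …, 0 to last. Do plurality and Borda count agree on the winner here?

Yes

Plurality first-place counts: Jasper 19, Claremont 20, Irvine 6 → Claremont.
Borda totals: Jasper 49, Claremont 58, Irvine 28 → Claremont.
The two rules agree on Claremont.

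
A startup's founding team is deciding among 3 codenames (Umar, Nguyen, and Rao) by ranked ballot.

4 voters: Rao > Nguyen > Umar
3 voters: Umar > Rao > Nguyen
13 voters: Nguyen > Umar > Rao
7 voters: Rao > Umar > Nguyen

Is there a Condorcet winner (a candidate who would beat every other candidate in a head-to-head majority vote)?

No

Head-to-head results (27 voters total):
Umar vs Nguyen: Nguyen wins 17–10.
Umar vs Rao: Umar wins 16–11.
Nguyen vs Rao: Rao wins 14–13.
No candidate beats all others: Umar beats Rao beats Nguyen beats Umar, a majority cycle.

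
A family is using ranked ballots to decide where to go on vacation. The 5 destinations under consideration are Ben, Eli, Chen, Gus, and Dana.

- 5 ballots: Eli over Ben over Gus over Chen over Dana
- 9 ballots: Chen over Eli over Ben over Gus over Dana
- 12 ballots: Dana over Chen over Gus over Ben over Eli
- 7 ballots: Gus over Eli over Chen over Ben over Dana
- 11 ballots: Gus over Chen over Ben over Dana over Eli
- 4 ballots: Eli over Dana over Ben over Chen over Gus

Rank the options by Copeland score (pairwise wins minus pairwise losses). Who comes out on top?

Pairwise results:
  Ben vs Eli: Eli wins 25–23.
  Ben vs Chen: Chen wins 39–9.
  Ben vs Gus: Gus wins 30–18.
  Ben vs Dana: Ben wins 32–16.
  Eli vs Chen: Chen wins 32–16.
  Eli vs Gus: Gus wins 30–18.
  Eli vs Dana: Eli wins 25–23.
  Chen vs Gus: Chen wins 25–23.
  Chen vs Dana: Chen wins 32–16.
  Gus vs Dana: Gus wins 32–16.
Copeland scores (wins − losses):
  Ben: 1 − 3 = -2
  Eli: 2 − 2 = 0
  Chen: 4 − 0 = 4
  Gus: 3 − 1 = 2
  Dana: 0 − 4 = -4
Chen has the best Copeland score.

Chen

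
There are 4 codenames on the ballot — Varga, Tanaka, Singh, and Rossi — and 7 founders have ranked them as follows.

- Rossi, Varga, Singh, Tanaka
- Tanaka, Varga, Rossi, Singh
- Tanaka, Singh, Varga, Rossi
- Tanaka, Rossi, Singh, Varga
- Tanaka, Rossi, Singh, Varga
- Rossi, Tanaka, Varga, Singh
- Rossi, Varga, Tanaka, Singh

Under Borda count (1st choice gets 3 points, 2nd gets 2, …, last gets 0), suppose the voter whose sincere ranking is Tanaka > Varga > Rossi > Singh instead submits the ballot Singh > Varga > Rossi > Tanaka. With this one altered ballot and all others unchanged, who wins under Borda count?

Rossi

Borda totals with the altered ballot: Varga 8, Tanaka 12, Singh 8, Rossi 14.
The switch changes the winner from Tanaka to Rossi.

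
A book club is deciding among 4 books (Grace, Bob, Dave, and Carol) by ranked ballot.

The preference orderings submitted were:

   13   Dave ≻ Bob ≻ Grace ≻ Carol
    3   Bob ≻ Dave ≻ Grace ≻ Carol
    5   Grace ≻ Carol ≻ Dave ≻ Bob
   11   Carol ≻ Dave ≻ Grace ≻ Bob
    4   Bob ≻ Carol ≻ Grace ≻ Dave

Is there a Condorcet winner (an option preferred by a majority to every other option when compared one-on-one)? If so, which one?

None — there is no Condorcet winner

Head-to-head results (36 voters total):
Grace vs Bob: Bob wins 20–16.
Grace vs Dave: Dave wins 27–9.
Grace vs Carol: Grace wins 21–15.
Bob vs Dave: Dave wins 29–7.
Bob vs Carol: Bob wins 20–16.
Dave vs Carol: Carol wins 20–16.
No candidate beats all others: Grace beats Carol beats Dave beats Grace, a majority cycle.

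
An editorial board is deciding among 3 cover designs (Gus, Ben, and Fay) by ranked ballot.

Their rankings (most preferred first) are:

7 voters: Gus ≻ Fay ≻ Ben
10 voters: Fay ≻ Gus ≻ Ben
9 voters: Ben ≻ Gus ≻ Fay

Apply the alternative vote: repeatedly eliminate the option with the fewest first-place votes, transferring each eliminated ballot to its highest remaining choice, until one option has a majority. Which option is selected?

Fay

Round 1: Fay 10, Ben 9, Gus 7. Gus has the fewest and is eliminated.
Round 2: Fay 17, Ben 9. Fay has a majority.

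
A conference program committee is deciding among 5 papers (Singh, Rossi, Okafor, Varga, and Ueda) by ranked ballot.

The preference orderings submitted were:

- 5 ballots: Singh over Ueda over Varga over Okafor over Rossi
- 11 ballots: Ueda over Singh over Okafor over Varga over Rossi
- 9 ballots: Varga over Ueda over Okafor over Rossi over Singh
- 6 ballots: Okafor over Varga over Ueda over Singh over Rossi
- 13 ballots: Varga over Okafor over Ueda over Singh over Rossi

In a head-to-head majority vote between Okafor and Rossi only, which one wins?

Okafor

Ballots ranking Okafor above Rossi: 5+11+9+6+13 = 44.
Ballots ranking Rossi above Okafor: 0.
Okafor wins the head-to-head, 44–0.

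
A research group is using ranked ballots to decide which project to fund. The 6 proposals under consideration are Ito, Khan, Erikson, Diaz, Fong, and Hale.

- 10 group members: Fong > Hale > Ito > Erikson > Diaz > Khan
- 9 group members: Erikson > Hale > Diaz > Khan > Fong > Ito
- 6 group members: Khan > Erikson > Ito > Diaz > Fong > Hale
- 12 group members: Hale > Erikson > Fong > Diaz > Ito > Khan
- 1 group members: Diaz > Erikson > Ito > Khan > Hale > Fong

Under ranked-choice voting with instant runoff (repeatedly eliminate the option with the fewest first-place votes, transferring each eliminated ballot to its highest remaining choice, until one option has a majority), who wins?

Hale

Round 1: Hale 12, Fong 10, Erikson 9, Khan 6, Diaz 1, Ito 0. Ito has the fewest and is eliminated.
Round 2: Hale 12, Fong 10, Erikson 9, Khan 6, Diaz 1. Diaz has the fewest and is eliminated.
Round 3: Hale 12, Erikson 10, Fong 10, Khan 6. Khan has the fewest and is eliminated.
Round 4: Erikson 16, Hale 12, Fong 10. Fong has the fewest and is eliminated.
Round 5: Hale 22, Erikson 16. Hale has a majority.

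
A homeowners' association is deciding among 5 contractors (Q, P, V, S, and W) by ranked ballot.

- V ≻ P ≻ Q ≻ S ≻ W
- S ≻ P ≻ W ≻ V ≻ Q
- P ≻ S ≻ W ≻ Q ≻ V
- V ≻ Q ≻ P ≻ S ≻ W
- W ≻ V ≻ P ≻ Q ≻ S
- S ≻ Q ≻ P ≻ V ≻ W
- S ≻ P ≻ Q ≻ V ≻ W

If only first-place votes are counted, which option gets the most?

First-place vote totals:
  Q: 0
  P: 1
  V: 2
  S: 3
  W: 1
S has the most first-place votes.

S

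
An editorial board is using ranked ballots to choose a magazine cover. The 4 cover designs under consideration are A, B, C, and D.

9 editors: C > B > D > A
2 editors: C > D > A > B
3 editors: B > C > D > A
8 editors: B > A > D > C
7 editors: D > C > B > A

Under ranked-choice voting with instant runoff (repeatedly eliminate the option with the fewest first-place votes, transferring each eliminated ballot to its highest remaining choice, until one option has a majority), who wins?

Round 1: B 11, C 11, D 7, A 0. A has the fewest and is eliminated.
Round 2: B 11, C 11, D 7. D has the fewest and is eliminated.
Round 3: C 18, B 11. C has a majority.

C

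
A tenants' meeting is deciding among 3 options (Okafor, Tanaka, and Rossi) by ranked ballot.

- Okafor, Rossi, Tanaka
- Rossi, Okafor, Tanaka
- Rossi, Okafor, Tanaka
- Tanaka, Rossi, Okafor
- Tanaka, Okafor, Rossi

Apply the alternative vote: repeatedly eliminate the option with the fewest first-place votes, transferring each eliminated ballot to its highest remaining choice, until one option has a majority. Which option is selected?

Rossi

Round 1: Tanaka 2, Rossi 2, Okafor 1. Okafor has the fewest and is eliminated.
Round 2: Rossi 3, Tanaka 2. Rossi has a majority.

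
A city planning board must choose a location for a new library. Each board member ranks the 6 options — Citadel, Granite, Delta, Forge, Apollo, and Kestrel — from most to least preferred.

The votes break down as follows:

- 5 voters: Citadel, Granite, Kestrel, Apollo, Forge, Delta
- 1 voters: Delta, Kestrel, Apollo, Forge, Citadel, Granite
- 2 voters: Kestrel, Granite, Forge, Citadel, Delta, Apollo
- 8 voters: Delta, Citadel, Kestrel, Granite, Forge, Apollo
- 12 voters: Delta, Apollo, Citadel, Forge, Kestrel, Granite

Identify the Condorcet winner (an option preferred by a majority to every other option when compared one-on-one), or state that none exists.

Head-to-head results (28 voters total):
Citadel vs Granite: Citadel wins 26–2.
Citadel vs Delta: Delta wins 21–7.
Citadel vs Forge: Citadel wins 25–3.
Citadel vs Apollo: Citadel wins 15–13.
Citadel vs Kestrel: Citadel wins 25–3.
Granite vs Delta: Delta wins 21–7.
Granite vs Forge: Granite wins 15–13.
Granite vs Apollo: Granite wins 15–13.
Granite vs Kestrel: Kestrel wins 23–5.
Delta vs Forge: Delta wins 21–7.
Delta vs Apollo: Delta wins 23–5.
Delta vs Kestrel: Delta wins 21–7.
Forge vs Apollo: Apollo wins 18–10.
Forge vs Kestrel: Kestrel wins 16–12.
Apollo vs Kestrel: Kestrel wins 16–12.
Delta beats each rival — Citadel (21–7), Granite (21–7), Forge (21–7), Apollo (23–5), Kestrel (21–7) — so Delta is the Condorcet winner.

Delta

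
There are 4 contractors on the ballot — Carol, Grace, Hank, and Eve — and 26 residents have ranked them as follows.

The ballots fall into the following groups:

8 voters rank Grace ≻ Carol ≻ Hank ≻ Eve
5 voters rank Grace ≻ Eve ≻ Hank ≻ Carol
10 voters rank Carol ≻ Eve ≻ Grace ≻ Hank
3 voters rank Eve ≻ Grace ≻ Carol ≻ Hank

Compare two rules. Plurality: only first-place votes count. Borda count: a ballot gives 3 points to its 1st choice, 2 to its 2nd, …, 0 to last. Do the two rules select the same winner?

Yes

Plurality first-place counts: Carol 10, Grace 13, Hank 0, Eve 3 → Grace.
Borda totals: Carol 49, Grace 55, Hank 13, Eve 39 → Grace.
The two rules agree on Grace.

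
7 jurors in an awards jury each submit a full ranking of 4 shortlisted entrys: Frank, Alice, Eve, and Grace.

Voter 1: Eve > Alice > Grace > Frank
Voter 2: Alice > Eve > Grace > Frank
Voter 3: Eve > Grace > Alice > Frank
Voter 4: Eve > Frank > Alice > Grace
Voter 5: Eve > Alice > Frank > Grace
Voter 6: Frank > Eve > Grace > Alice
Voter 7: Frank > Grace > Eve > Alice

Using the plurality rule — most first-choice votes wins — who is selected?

Eve

First-place vote totals:
  Frank: 2
  Alice: 1
  Eve: 4
  Grace: 0
Eve has the most first-place votes.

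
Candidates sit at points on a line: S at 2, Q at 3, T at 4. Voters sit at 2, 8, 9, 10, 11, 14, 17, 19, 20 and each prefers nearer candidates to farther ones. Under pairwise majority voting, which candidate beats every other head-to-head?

With single-peaked preferences on a line, the Condorcet winner is the candidate closest to the median voter.
The median voter (position 11) is closest to T at 4.
Check: T vs Q — voters closer to T: 8 of 9.

T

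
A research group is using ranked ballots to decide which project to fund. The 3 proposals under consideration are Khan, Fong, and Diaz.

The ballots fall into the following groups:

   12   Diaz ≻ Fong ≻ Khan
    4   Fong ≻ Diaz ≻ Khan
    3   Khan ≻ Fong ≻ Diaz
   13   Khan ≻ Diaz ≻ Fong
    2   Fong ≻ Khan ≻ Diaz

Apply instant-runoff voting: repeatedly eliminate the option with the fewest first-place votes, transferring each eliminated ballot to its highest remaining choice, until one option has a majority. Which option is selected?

Khan

Round 1: Khan 16, Diaz 12, Fong 6. Fong has the fewest and is eliminated.
Round 2: Khan 18, Diaz 16. Khan has a majority.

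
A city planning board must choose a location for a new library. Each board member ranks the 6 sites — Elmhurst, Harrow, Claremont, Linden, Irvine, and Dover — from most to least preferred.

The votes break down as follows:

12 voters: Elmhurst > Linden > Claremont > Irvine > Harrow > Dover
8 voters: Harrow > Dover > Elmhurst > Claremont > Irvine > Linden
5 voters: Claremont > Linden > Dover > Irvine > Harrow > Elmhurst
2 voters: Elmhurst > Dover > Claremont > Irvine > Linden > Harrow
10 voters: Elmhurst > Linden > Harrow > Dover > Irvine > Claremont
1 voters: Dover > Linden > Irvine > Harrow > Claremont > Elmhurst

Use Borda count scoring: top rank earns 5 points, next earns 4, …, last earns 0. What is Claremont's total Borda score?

84

Borda scores:
  Elmhurst: 12·5 + 8·3 + 5·0 + 2·5 + 10·5 + 0 = 144
  Harrow: 12·1 + 8·5 + 5·1 + 2·0 + 10·3 + 2 = 89
  Claremont: 12·3 + 8·2 + 5·5 + 2·3 + 10·0 + 1 = 84
  Linden: 12·4 + 8·0 + 5·4 + 2·1 + 10·4 + 4 = 114
  Irvine: 12·2 + 8·1 + 5·2 + 2·2 + 10·1 + 3 = 59
  Dover: 12·0 + 8·4 + 5·3 + 2·4 + 10·2 + 5 = 80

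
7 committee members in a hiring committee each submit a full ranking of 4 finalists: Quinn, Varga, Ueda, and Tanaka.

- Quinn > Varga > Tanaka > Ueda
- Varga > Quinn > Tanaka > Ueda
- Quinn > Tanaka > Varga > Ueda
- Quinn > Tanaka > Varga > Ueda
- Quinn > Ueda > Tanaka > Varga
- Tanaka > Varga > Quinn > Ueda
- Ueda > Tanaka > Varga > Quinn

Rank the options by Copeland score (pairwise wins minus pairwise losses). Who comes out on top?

Pairwise results:
  Quinn vs Varga: Quinn wins 4–3.
  Quinn vs Ueda: Quinn wins 6–1.
  Quinn vs Tanaka: Quinn wins 5–2.
  Varga vs Ueda: Varga wins 5–2.
  Varga vs Tanaka: Tanaka wins 5–2.
  Ueda vs Tanaka: Tanaka wins 5–2.
Copeland scores (wins − losses):
  Quinn: 3 − 0 = 3
  Varga: 1 − 2 = -1
  Ueda: 0 − 3 = -3
  Tanaka: 2 − 1 = 1
Quinn has the best Copeland score.

Quinn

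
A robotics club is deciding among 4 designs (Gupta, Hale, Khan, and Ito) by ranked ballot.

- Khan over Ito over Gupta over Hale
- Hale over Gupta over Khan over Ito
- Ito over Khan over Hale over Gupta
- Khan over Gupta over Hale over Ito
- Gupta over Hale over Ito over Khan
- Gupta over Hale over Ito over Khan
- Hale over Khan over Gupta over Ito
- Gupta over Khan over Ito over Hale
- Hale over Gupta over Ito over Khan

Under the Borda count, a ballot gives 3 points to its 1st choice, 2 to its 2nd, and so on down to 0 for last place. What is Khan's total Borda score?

13

Borda scores:
  Gupta: 1 + 2 + 0 + 2 + 3 + 3 + 1 + 3 + 2 = 17
  Hale: 0 + 3 + 1 + 1 + 2 + 2 + 3 + 0 + 3 = 15
  Khan: 3 + 1 + 2 + 3 + 0 + 0 + 2 + 2 + 0 = 13
  Ito: 2 + 0 + 3 + 0 + 1 + 1 + 0 + 1 + 1 = 9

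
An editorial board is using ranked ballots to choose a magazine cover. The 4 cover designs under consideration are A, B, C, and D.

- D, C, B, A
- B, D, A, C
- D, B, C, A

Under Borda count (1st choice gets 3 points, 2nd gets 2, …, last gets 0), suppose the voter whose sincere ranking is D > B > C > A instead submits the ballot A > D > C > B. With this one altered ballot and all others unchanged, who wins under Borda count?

D

Borda totals with the altered ballot: A 4, B 4, C 3, D 7.
The winner is unchanged: still D.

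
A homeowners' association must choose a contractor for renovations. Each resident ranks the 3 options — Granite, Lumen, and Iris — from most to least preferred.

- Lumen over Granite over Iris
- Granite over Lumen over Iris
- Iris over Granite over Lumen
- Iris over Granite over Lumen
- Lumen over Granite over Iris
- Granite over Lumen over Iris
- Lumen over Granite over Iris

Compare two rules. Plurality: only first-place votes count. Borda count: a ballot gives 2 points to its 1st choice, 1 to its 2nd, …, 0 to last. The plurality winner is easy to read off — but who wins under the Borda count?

Granite

Plurality first-place counts: Granite 2, Lumen 3, Iris 2 → Lumen.
Borda totals: Granite 9, Lumen 8, Iris 4 → Granite.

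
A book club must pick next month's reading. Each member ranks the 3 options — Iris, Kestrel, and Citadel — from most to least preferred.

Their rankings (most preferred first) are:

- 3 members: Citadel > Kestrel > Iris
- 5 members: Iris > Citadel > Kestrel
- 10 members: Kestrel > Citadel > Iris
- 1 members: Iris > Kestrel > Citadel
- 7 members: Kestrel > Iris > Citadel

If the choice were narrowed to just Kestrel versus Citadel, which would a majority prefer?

Kestrel

Ballots ranking Kestrel above Citadel: 10+1+7 = 18.
Ballots ranking Citadel above Kestrel: 3+5 = 8.
Kestrel wins the head-to-head, 18–8.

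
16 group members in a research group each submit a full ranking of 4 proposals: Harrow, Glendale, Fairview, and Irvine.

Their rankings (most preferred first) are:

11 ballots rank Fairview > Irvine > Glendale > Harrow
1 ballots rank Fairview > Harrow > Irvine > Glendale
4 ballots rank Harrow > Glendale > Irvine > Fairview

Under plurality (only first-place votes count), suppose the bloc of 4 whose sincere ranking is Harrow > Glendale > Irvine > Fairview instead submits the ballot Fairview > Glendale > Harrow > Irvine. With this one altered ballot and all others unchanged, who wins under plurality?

First-place totals with the altered ballot: Harrow 0, Glendale 0, Fairview 16, Irvine 0.
The winner is unchanged: still Fairview.

Fairview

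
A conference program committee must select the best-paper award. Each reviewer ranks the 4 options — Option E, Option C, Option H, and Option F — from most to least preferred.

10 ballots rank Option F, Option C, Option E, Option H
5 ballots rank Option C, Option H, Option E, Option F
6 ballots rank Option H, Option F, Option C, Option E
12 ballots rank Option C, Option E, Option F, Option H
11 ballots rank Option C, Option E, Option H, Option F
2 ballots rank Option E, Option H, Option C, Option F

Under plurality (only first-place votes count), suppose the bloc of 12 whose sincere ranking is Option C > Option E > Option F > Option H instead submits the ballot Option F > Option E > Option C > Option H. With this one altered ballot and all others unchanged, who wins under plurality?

Option F

First-place totals with the altered ballot: Option E 2, Option C 16, Option H 6, Option F 22.
The switch changes the winner from Option C to Option F.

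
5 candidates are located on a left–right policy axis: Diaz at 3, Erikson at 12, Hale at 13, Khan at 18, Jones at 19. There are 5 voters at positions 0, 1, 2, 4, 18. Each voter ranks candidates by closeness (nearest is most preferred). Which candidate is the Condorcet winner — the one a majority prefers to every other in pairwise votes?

Diaz

With single-peaked preferences on a line, the Condorcet winner is the candidate closest to the median voter.
The median voter (position 2) is closest to Diaz at 3.
Check: Diaz vs Hale — voters closer to Diaz: 4 of 5.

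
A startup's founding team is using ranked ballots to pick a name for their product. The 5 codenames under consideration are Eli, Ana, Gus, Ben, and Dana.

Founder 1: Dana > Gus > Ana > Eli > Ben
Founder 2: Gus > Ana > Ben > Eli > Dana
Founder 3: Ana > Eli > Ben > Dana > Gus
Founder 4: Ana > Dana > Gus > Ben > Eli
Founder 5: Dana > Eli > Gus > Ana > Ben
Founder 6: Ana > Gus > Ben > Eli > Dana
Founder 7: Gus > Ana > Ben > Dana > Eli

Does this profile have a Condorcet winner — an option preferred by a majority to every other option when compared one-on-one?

Head-to-head results (7 voters total):
Eli vs Ana: Ana wins 6–1.
Eli vs Gus: Gus wins 5–2.
Eli vs Ben: Ben wins 4–3.
Eli vs Dana: Dana wins 4–3.
Ana vs Gus: Gus wins 4–3.
Ana vs Ben: Ana wins 7–0.
Ana vs Dana: Ana wins 5–2.
Gus vs Ben: Gus wins 6–1.
Gus vs Dana: Dana wins 4–3.
Ben vs Dana: Ben wins 4–3.
No candidate beats all others: Ana beats Dana beats Gus beats Ana, a majority cycle.

No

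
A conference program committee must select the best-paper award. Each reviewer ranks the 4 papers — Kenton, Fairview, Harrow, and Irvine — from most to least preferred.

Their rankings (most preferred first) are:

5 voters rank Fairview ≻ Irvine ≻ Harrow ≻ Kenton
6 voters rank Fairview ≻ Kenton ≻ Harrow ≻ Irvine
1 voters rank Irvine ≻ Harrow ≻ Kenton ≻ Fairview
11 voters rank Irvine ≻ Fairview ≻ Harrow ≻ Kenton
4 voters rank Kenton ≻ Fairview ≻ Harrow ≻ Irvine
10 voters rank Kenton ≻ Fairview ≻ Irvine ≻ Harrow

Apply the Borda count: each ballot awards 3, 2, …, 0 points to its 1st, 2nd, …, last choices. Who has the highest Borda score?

Borda scores:
  Kenton: 5·0 + 6·2 + 1 + 11·0 + 4·3 + 10·3 = 55
  Fairview: 5·3 + 6·3 + 0 + 11·2 + 4·2 + 10·2 = 83
  Harrow: 5·1 + 6·1 + 2 + 11·1 + 4·1 + 10·0 = 28
  Irvine: 5·2 + 6·0 + 3 + 11·3 + 4·0 + 10·1 = 56
Fairview has the highest total.

Fairview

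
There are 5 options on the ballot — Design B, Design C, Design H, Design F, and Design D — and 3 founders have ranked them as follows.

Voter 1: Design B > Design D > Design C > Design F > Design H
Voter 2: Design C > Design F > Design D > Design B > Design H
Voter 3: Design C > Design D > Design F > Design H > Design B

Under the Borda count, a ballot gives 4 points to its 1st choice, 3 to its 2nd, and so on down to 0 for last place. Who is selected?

Borda scores:
  Design B: 4 + 1 + 0 = 5
  Design C: 2 + 4 + 4 = 10
  Design H: 0 + 0 + 1 = 1
  Design F: 1 + 3 + 2 = 6
  Design D: 3 + 2 + 3 = 8
Design C has the highest total.

Design C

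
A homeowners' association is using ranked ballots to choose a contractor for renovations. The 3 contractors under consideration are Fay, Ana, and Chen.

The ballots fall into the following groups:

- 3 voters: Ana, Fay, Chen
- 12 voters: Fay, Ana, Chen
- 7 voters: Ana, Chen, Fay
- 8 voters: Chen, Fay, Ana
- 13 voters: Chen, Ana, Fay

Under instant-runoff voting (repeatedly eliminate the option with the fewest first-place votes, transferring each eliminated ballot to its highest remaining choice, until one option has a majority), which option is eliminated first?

Ana

Round 1: Chen 21, Fay 12, Ana 10. Ana has the fewest and is eliminated.
Round 2: Chen 28, Fay 15. Chen has a majority.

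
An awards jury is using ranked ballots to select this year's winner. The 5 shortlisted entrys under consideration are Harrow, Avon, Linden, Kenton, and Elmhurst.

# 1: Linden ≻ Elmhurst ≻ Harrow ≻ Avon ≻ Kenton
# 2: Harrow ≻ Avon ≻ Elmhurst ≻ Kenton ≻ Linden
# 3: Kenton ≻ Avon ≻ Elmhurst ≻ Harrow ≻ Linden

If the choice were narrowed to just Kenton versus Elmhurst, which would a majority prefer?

Ballots ranking Kenton above Elmhurst: 1.
Ballots ranking Elmhurst above Kenton: 2.
Elmhurst wins the head-to-head, 2–1.

Elmhurst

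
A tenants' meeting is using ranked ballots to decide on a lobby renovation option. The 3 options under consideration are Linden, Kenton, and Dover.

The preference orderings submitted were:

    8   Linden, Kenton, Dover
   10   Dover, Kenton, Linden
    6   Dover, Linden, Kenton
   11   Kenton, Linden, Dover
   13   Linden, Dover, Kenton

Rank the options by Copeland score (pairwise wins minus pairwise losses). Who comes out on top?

Pairwise results:
  Linden vs Kenton: Linden wins 27–21.
  Linden vs Dover: Linden wins 32–16.
  Kenton vs Dover: Dover wins 29–19.
Copeland scores (wins − losses):
  Linden: 2 − 0 = 2
  Kenton: 0 − 2 = -2
  Dover: 1 − 1 = 0
Linden has the best Copeland score.

Linden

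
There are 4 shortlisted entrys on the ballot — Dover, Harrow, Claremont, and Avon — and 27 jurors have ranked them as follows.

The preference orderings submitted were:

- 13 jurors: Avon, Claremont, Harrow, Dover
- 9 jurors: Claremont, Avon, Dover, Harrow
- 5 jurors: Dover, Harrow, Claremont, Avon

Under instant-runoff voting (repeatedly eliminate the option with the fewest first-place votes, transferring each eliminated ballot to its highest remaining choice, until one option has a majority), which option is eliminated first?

Harrow

Round 1: Avon 13, Claremont 9, Dover 5, Harrow 0. Harrow has the fewest and is eliminated.
Round 2: Avon 13, Claremont 9, Dover 5. Dover has the fewest and is eliminated.
Round 3: Claremont 14, Avon 13. Claremont has a majority.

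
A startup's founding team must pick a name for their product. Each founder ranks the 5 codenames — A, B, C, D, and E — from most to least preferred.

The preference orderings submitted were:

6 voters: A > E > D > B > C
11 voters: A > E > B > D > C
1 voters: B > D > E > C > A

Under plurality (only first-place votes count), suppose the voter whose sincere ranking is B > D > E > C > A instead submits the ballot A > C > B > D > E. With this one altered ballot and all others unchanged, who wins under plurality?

First-place totals with the altered ballot: A 18, B 0, C 0, D 0, E 0.
The winner is unchanged: still A.

A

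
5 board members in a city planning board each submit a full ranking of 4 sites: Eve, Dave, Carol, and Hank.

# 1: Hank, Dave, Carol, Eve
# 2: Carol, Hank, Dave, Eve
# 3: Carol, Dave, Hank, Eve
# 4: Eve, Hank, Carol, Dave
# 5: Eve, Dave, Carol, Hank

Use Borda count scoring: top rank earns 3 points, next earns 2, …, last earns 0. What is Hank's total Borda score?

Borda scores:
  Eve: 0 + 0 + 0 + 3 + 3 = 6
  Dave: 2 + 1 + 2 + 0 + 2 = 7
  Carol: 1 + 3 + 3 + 1 + 1 = 9
  Hank: 3 + 2 + 1 + 2 + 0 = 8

8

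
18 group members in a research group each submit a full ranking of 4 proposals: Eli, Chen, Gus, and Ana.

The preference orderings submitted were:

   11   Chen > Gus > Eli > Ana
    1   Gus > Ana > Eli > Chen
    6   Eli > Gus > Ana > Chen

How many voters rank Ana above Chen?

7

Ballots ranking Ana above Chen: 1+6 = 7.
Ballots ranking Chen above Ana: 11.
So 7 of 18 voters prefer Ana to Chen.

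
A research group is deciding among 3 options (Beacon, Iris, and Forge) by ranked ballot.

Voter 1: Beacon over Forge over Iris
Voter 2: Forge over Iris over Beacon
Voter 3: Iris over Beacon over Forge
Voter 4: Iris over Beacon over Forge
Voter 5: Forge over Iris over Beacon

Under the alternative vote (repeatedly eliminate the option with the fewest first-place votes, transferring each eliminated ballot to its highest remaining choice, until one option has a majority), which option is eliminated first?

Beacon

Round 1: Iris 2, Forge 2, Beacon 1. Beacon has the fewest and is eliminated.
Round 2: Forge 3, Iris 2. Forge has a majority.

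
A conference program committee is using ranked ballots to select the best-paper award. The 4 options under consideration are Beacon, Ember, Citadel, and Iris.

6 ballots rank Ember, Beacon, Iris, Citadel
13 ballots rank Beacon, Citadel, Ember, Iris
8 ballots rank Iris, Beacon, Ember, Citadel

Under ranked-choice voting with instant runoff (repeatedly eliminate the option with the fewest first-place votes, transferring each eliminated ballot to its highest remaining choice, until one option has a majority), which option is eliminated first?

Citadel

Round 1: Beacon 13, Iris 8, Ember 6, Citadel 0. Citadel has the fewest and is eliminated.
Round 2: Beacon 13, Iris 8, Ember 6. Ember has the fewest and is eliminated.
Round 3: Beacon 19, Iris 8. Beacon has a majority.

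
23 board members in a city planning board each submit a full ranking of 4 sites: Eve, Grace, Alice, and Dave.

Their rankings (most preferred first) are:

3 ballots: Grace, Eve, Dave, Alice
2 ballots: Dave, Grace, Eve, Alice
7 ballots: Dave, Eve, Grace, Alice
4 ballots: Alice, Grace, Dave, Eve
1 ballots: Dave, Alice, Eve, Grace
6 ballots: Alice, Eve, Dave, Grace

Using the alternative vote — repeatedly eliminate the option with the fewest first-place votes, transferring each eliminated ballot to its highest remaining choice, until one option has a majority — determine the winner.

Round 1: Alice 10, Dave 10, Grace 3, Eve 0. Eve has the fewest and is eliminated.
Round 2: Alice 10, Dave 10, Grace 3. Grace has the fewest and is eliminated.
Round 3: Dave 13, Alice 10. Dave has a majority.

Dave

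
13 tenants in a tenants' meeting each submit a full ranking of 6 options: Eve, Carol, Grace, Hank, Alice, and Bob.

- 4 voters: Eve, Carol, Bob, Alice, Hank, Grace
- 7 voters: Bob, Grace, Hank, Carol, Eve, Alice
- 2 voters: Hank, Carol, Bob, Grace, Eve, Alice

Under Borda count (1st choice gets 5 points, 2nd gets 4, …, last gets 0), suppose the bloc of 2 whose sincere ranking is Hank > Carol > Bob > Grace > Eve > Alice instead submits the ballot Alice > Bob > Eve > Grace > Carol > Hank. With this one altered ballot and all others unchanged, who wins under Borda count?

Borda totals with the altered ballot: Eve 33, Carol 32, Grace 32, Hank 25, Alice 18, Bob 55.
The winner is unchanged: still Bob.

Bob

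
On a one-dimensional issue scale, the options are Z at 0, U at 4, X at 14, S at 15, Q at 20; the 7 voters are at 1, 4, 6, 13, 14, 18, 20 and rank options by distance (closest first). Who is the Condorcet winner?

With single-peaked preferences on a line, the Condorcet winner is the candidate closest to the median voter.
The median voter (position 13) is closest to X at 14.
Check: X vs Z — voters closer to X: 4 of 7.

X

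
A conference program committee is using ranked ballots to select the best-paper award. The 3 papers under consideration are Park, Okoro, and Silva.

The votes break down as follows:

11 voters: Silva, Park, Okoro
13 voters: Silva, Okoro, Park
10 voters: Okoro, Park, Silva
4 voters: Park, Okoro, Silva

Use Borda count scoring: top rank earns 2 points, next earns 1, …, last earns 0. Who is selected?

Silva

Borda scores:
  Park: 11·1 + 13·0 + 10·1 + 4·2 = 29
  Okoro: 11·0 + 13·1 + 10·2 + 4·1 = 37
  Silva: 11·2 + 13·2 + 10·0 + 4·0 = 48
Silva has the highest total.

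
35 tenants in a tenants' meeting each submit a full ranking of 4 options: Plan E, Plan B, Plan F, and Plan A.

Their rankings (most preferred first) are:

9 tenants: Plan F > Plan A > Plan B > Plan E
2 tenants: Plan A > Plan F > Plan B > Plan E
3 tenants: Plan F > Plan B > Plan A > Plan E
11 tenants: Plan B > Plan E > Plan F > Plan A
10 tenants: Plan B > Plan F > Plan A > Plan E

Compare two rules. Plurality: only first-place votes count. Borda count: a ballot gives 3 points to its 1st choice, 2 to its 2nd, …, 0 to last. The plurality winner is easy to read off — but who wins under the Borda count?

Plurality first-place counts: Plan E 0, Plan B 21, Plan F 12, Plan A 2 → Plan B.
Borda totals: Plan E 22, Plan B 80, Plan F 71, Plan A 37 → Plan B.

Plan B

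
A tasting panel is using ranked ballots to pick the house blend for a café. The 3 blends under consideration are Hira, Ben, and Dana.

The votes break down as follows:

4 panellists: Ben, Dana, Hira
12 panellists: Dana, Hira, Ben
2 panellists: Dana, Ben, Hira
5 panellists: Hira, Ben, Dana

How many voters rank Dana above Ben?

14

Ballots ranking Dana above Ben: 12+2 = 14.
Ballots ranking Ben above Dana: 4+5 = 9.
So 14 of 23 voters prefer Dana to Ben.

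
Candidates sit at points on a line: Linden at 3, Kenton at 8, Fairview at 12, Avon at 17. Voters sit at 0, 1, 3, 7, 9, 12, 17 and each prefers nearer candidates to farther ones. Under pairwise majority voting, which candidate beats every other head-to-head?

Kenton

With single-peaked preferences on a line, the Condorcet winner is the candidate closest to the median voter.
The median voter (position 7) is closest to Kenton at 8.
Check: Kenton vs Fairview — voters closer to Kenton: 5 of 7.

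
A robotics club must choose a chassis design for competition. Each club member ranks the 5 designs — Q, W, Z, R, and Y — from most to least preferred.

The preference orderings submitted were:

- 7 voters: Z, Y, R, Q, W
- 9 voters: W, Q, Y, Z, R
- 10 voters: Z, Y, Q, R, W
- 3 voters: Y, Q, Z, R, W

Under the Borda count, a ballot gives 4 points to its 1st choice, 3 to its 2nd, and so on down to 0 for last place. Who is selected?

Borda scores:
  Q: 7·1 + 9·3 + 10·2 + 3·3 = 63
  W: 7·0 + 9·4 + 10·0 + 3·0 = 36
  Z: 7·4 + 9·1 + 10·4 + 3·2 = 83
  R: 7·2 + 9·0 + 10·1 + 3·1 = 27
  Y: 7·3 + 9·2 + 10·3 + 3·4 = 81
Z has the highest total.

Z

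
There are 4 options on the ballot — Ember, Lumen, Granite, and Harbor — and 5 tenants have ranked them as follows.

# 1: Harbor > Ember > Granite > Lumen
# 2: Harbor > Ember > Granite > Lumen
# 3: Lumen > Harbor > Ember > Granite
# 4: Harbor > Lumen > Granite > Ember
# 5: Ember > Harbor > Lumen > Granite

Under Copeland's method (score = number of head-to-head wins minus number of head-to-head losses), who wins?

Pairwise results:
  Ember vs Lumen: Ember wins 3–2.
  Ember vs Granite: Ember wins 4–1.
  Ember vs Harbor: Harbor wins 4–1.
  Lumen vs Granite: Lumen wins 3–2.
  Lumen vs Harbor: Harbor wins 4–1.
  Granite vs Harbor: Harbor wins 5–0.
Copeland scores (wins − losses):
  Ember: 2 − 1 = 1
  Lumen: 1 − 2 = -1
  Granite: 0 − 3 = -3
  Harbor: 3 − 0 = 3
Harbor has the best Copeland score.

Harbor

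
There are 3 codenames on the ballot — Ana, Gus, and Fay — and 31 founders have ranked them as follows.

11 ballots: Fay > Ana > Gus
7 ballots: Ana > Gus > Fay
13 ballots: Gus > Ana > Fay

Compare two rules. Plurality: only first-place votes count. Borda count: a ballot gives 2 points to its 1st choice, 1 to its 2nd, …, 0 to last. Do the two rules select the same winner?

Plurality first-place counts: Ana 7, Gus 13, Fay 11 → Gus.
Borda totals: Ana 38, Gus 33, Fay 22 → Ana.
The two rules disagree: plurality picks Gus, Borda picks Ana.

No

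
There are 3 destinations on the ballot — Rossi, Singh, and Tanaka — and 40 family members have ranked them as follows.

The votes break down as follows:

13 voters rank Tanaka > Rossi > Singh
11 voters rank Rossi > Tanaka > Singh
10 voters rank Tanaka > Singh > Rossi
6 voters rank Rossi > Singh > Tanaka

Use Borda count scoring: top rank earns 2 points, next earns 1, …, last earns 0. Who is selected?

Tanaka

Borda scores:
  Rossi: 13·1 + 11·2 + 10·0 + 6·2 = 47
  Singh: 13·0 + 11·0 + 10·1 + 6·1 = 16
  Tanaka: 13·2 + 11·1 + 10·2 + 6·0 = 57
Tanaka has the highest total.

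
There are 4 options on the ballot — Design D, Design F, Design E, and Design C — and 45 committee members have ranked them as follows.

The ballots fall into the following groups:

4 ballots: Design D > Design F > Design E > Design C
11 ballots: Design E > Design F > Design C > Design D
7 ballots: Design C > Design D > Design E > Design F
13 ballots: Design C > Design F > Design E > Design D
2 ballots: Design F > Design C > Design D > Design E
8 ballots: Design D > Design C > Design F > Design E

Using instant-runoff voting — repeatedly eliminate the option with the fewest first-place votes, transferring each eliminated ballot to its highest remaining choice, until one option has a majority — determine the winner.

Design C

Round 1: Design C 20, Design D 12, Design E 11, Design F 2. Design F has the fewest and is eliminated.
Round 2: Design C 22, Design D 12, Design E 11. Design E has the fewest and is eliminated.
Round 3: Design C 33, Design D 12. Design C has a majority.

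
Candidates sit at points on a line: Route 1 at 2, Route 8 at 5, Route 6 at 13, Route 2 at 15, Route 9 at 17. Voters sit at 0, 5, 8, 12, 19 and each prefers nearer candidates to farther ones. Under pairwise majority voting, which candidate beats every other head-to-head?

Route 8

With single-peaked preferences on a line, the Condorcet winner is the candidate closest to the median voter.
The median voter (position 8) is closest to Route 8 at 5.
Check: Route 8 vs Route 1 — voters closer to Route 8: 4 of 5.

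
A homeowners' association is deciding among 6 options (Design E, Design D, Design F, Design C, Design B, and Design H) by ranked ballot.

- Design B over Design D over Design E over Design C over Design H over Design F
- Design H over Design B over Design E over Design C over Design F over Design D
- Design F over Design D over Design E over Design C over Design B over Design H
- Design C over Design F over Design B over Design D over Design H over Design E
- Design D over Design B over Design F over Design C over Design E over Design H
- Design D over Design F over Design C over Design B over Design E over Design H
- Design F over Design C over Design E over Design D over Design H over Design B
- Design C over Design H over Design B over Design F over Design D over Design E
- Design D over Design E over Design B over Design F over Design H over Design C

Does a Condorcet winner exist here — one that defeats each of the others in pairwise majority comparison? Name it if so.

There is no Condorcet winner

Head-to-head results (9 voters total):
Design E vs Design D: Design D wins 7–2.
Design E vs Design F: Design F wins 6–3.
Design E vs Design C: Design C wins 5–4.
Design E vs Design B: Design B wins 6–3.
Design E vs Design H: Design E wins 6–3.
Design D vs Design F: Design F wins 5–4.
Design D vs Design C: Design D wins 5–4.
Design D vs Design B: Design D wins 5–4.
Design D vs Design H: Design D wins 7–2.
Design F vs Design C: Design F wins 5–4.
Design F vs Design B: Design B wins 5–4.
Design F vs Design H: Design F wins 6–3.
Design C vs Design B: Design C wins 5–4.
Design C vs Design H: Design C wins 7–2.
Design B vs Design H: Design B wins 6–3.
No candidate beats all others: Design D beats Design B beats Design F beats Design D, a majority cycle.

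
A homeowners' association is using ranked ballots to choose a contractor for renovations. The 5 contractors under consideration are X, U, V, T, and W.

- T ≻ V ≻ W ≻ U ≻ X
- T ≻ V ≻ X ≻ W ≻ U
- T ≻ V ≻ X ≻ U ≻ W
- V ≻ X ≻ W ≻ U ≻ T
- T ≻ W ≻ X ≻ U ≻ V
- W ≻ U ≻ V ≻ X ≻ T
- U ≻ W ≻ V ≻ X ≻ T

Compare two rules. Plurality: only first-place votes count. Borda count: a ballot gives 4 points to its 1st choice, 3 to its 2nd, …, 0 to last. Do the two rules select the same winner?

No

Plurality first-place counts: X 0, U 1, V 1, T 4, W 1 → T.
Borda totals: X 11, U 11, V 17, T 16, W 15 → V.
The two rules disagree: plurality picks T, Borda picks V.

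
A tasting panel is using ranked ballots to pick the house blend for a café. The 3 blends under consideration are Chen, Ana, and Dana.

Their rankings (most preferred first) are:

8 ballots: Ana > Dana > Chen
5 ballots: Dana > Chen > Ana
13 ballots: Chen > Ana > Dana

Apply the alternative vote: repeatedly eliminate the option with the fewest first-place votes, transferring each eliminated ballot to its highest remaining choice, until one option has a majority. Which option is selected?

Round 1: Chen 13, Ana 8, Dana 5. Dana has the fewest and is eliminated.
Round 2: Chen 18, Ana 8. Chen has a majority.

Chen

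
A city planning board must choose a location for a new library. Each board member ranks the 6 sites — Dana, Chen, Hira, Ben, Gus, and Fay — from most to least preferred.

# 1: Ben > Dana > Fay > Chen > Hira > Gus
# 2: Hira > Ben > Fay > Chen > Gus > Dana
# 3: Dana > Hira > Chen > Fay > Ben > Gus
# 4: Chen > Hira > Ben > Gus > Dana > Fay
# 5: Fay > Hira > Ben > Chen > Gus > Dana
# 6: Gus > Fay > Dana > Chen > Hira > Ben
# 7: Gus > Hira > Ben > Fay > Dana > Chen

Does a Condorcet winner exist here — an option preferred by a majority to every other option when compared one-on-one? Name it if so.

Hira

Head-to-head results (7 voters total):
Dana vs Chen: Dana wins 4–3.
Dana vs Hira: Hira wins 4–3.
Dana vs Ben: Ben wins 5–2.
Dana vs Gus: Gus wins 5–2.
Dana vs Fay: Fay wins 4–3.
Chen vs Hira: Hira wins 4–3.
Chen vs Ben: Ben wins 4–3.
Chen vs Gus: Chen wins 5–2.
Chen vs Fay: Fay wins 5–2.
Hira vs Ben: Hira wins 6–1.
Hira vs Gus: Hira wins 5–2.
Hira vs Fay: Hira wins 4–3.
Ben vs Gus: Ben wins 5–2.
Ben vs Fay: Ben wins 4–3.
Gus vs Fay: Fay wins 4–3.
Hira beats each rival — Dana (4–3), Chen (4–3), Ben (6–1), Gus (5–2), Fay (4–3) — so Hira is the Condorcet winner.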